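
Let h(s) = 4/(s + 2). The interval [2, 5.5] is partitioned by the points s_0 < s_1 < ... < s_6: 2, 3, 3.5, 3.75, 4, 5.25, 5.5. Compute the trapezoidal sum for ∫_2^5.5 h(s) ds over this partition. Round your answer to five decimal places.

Subinterval widths: 1, 0.5, 0.25, 0.25, 1.25, 0.25.
h(2) = 1, h(3) = 0.8, h(3.5) = 8/11, h(3.75) = 16/23, h(4) = 2/3, h(5.25) = 16/29, h(5.5) = 8/15.
On each subinterval the trapezoid contributes (Δs_i/2)·[h(s_{i-1}) + h(s_i)].
Sum ≈ 2.52710.

2.52710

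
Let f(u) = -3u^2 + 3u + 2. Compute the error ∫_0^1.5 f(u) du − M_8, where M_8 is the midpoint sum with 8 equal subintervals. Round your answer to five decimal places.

Exact integral: ∫_0^1.5 f(u) du = 3.
M_8 ≈ 3.0131836.
Error ≈ 3 − 3.0131836 ≈ -0.01318.

-0.01318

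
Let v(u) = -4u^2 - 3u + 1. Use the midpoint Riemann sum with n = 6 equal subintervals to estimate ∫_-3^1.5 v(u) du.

-25.03125

Δu = (1.5 − (-3))/6 = 0.75.
Midpoints: -2.625, -1.875, -1.125, -0.375, 0.375, 1.125.
v(-2.625) = -18.6875, v(-1.875) = -7.4375, v(-1.125) = -0.6875, v(-0.375) = 1.5625, v(0.375) = -0.6875, v(1.125) = -7.4375.
Sum = Δu · [v(-2.625) + v(-1.875) + v(-1.125) + ...].
Sum = -25.03125.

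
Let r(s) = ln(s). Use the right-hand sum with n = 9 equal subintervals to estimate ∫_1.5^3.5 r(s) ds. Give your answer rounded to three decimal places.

Δs = (3.5 − 1.5)/9 = 2/9.
Right endpoints: 31/18, 35/18, 13/6, 43/18, 47/18, 17/6, 55/18, 59/18, 3.5.
r(31/18) ≈ 0.544, r(35/18) ≈ 0.665, r(13/6) ≈ 0.773, r(43/18) ≈ 0.871, r(47/18) ≈ 0.960, r(17/6) ≈ 1.041, r(55/18) ≈ 1.117, r(59/18) ≈ 1.187, r(3.5) ≈ 1.253.
Sum = Δs · [r(31/18) + r(35/18) + r(13/6) + ...].
Sum ≈ 1.869.

1.869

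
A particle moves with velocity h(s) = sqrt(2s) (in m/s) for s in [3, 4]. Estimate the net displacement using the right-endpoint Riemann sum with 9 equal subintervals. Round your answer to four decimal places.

2.6645

Δs = (4 − 3)/9 = 1/9.
Right endpoints: 28/9, 29/9, 10/3, 31/9, 32/9, 11/3, 34/9, 35/9, 4.
h(28/9) ≈ 2.4944, h(29/9) ≈ 2.5386, h(10/3) ≈ 2.5820, h(31/9) ≈ 2.6247, h(32/9) ≈ 2.6667, h(11/3) ≈ 2.7080, h(34/9) ≈ 2.7487, h(35/9) ≈ 2.7889, h(4) ≈ 2.8284.
Sum = Δs · [h(28/9) + h(29/9) + h(10/3) + ...].
Sum ≈ 2.6645.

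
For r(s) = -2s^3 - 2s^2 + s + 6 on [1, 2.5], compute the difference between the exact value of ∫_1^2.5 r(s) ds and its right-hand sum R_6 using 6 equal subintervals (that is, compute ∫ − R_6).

Exact integral: ∫_1^2.5 r(s) ds = -17.15625.
R_6 = -22.1328125.
Error = -17.15625 − (-22.1328125) = 4.9765625.

4.9765625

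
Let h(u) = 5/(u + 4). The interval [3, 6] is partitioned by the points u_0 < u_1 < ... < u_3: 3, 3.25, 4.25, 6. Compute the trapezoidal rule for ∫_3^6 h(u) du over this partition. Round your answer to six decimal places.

1.791154

Subinterval widths: 0.25, 1, 1.75.
h(3) = 5/7, h(3.25) = 20/29, h(4.25) = 20/33, h(6) = 0.5.
On each subinterval the trapezoid contributes (Δu_i/2)·[h(u_{i-1}) + h(u_i)].
Sum ≈ 1.791154.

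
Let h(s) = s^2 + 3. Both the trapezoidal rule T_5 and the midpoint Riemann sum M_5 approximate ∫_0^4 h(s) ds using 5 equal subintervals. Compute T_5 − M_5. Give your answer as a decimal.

0.64

T_5 = 33.76.
M_5 = 33.12.
T_5 − M_5 = 0.64.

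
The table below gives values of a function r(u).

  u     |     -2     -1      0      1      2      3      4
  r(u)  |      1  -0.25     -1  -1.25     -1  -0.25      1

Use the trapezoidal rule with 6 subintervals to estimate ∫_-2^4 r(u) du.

Δu = 1.
T_6 = (1/2)·[1 + 2·(-0.25) + 2·(-1) + 2·(-1.25) + 2·(-1) + 2·(-0.25) + 1] = -2.75.

-2.75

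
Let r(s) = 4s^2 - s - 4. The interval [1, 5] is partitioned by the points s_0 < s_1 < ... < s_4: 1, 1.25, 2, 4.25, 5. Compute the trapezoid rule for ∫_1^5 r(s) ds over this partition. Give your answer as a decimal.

145.5

Subinterval widths: 0.25, 0.75, 2.25, 0.75.
r(1) = -1, r(1.25) = 1, r(2) = 10, r(4.25) = 64, r(5) = 91.
On each subinterval the trapezoid contributes (Δs_i/2)·[r(s_{i-1}) + r(s_i)].
Sum = 145.5.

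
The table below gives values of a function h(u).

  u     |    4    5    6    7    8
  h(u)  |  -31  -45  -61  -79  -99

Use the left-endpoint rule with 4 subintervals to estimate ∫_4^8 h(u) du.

-216

Δu = 1.
Sum = 1·[(-31) + (-45) + (-61) + (-79)] = -216.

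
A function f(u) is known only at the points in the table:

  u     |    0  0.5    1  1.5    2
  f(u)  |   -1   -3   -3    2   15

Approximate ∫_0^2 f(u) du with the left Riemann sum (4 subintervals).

-2.5

Δu = 0.5.
Sum = 0.5·[(-1) + (-3) + (-3) + 2] = -2.5.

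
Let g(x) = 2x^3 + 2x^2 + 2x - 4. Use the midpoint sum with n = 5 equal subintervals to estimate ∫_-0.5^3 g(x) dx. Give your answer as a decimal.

51.944375

Δx = (3 − (-0.5))/5 = 0.7.
Midpoints: -0.15, 0.55, 1.25, 1.95, 2.65.
g(-0.15) = -4.26175, g(0.55) = -1.96225, g(1.25) = 5.53125, g(1.95) = 22.33475, g(2.65) = 52.56425.
Sum = Δx · [g(-0.15) + g(0.55) + g(1.25) + g(1.95) + g(2.65)].
Sum = 51.944375.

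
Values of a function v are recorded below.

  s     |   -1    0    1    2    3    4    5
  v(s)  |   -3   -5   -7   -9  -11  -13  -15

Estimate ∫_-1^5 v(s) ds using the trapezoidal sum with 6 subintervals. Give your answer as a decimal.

Δs = 1.
T_6 = (1/2)·[(-3) + 2·(-5) + 2·(-7) + 2·(-9) + 2·(-11) + 2·(-13) + (-15)] = -54.

-54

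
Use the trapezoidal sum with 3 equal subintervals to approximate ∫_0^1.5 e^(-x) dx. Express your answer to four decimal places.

Δx = (1.5 − 0)/3 = 0.5.
f(0) ≈ 1.0000, f(0.5) ≈ 0.6065, f(1) ≈ 0.3679, f(1.5) ≈ 0.2231.
T_3 = (Δx/2)·[f(x_0) + 2f(x_1) + 2f(x_2) + f(x_3)].
Sum ≈ 0.7930.

0.7930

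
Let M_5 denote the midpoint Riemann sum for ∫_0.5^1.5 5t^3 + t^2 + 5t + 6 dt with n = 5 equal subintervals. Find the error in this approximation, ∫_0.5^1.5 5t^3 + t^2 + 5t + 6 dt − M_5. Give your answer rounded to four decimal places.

0.0533

Exact integral: ∫_0.5^1.5 f(t) dt ≈ 18.333333.
M_5 = 18.28.
Error ≈ 18.333333 − 18.28 ≈ 0.0533.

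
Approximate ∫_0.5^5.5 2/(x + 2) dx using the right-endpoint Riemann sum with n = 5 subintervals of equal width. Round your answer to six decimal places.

Δx = (5.5 − 0.5)/5 = 1.
Right endpoints: 1.5, 2.5, 3.5, 4.5, 5.5.
f(1.5) = 4/7, f(2.5) = 4/9, f(3.5) = 4/11, f(4.5) = 4/13, f(5.5) = 4/15.
Sum = Δx · [f(1.5) + f(2.5) + f(3.5) + f(4.5) + f(5.5)].
Sum ≈ 1.953868.

1.953868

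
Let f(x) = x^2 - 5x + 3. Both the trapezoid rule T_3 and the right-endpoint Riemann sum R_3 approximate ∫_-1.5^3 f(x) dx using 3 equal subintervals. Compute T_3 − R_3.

T_3 = 8.4375.
R_3 = -3.375.
T_3 − R_3 = 11.8125.

11.8125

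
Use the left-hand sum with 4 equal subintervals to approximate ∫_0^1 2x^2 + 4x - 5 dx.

-3.0625

Δx = (1 − 0)/4 = 0.25.
Left endpoints: 0, 0.25, 0.5, 0.75.
f(0) = -5, f(0.25) = -3.875, f(0.5) = -2.5, f(0.75) = -0.875.
Sum = Δx · [f(0) + f(0.25) + f(0.5) + f(0.75)].
Sum = -3.0625.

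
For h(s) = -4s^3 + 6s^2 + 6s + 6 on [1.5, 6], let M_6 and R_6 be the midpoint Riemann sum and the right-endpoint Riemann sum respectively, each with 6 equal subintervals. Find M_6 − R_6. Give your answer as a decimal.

257.5546875

M_6 = -729.2109375.
R_6 = -986.765625.
M_6 − R_6 = 257.5546875.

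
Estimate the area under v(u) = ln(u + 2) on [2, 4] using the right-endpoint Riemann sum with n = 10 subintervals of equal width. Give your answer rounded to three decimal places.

3.246

Δu = (4 − 2)/10 = 0.2.
Right endpoints: 2.2, 2.4, 2.6, 2.8, 3, 3.2, 3.4, 3.6, 3.8, 4.
v(2.2) ≈ 1.435, v(2.4) ≈ 1.482, v(2.6) ≈ 1.526, v(2.8) ≈ 1.569, v(3) ≈ 1.609, v(3.2) ≈ 1.649, v(3.4) ≈ 1.686, v(3.6) ≈ 1.723, v(3.8) ≈ 1.758, v(4) ≈ 1.792.
Sum = Δu · [v(2.2) + v(2.4) + v(2.6) + ...].
Sum ≈ 3.246.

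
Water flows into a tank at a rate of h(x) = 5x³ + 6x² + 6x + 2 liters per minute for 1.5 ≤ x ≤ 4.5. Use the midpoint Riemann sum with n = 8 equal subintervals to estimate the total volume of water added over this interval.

739.95703125

Δx = (4.5 − 1.5)/8 = 0.375.
Midpoints: 1.6875, 2.0625, 2.4375, 2.8125, 3.1875, 3.5625, 3.9375, 4.3125.
h(1.6875) = 218063/4096, h(2.0625) = 343109/4096, h(2.4375) = 510707/4096, h(2.8125) = 727337/4096, h(3.1875) = 999479/4096, h(3.5625) = 1333613/4096, h(3.9375) = 1736219/4096, h(4.3125) = 2213777/4096.
Sum = Δx · [h(1.6875) + h(2.0625) + h(2.4375) + ...].
Sum = 739.95703125.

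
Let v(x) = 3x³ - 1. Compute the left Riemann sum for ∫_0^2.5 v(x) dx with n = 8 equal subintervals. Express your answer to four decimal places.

19.9304

Δx = (2.5 − 0)/8 = 0.3125.
Left endpoints: 0, 0.3125, 0.625, 0.9375, 1.25, 1.5625, 1.875, 2.1875.
v(0) = -1, v(0.3125) = -3721/4096, v(0.625) = -137/512, v(0.9375) = 6029/4096, v(1.25) = 4.859375, v(1.5625) = 42779/4096, v(1.875) = 9613/512, v(2.1875) = 124529/4096.
Sum = Δx · [v(0) + v(0.3125) + v(0.625) + ...].
Sum ≈ 19.9304.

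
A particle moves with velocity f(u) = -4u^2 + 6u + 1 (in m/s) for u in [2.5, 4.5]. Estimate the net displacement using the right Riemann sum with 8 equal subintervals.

-62.25

Δu = (4.5 − 2.5)/8 = 0.25.
Right endpoints: 2.75, 3, 3.25, 3.5, 3.75, 4, 4.25, 4.5.
f(2.75) = -12.75, f(3) = -17, f(3.25) = -21.75, f(3.5) = -27, f(3.75) = -32.75, f(4) = -39, f(4.25) = -45.75, f(4.5) = -53.
Sum = Δu · [f(2.75) + f(3) + f(3.25) + ...].
Sum = -62.25.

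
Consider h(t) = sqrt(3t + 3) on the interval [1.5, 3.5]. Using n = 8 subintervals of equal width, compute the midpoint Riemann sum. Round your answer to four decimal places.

6.4587

Δt = (3.5 − 1.5)/8 = 0.25.
Midpoints: 1.625, 1.875, 2.125, 2.375, 2.625, 2.875, 3.125, 3.375.
h(1.625) ≈ 2.8062, h(1.875) ≈ 2.9368, h(2.125) ≈ 3.0619, h(2.375) ≈ 3.1820, h(2.625) ≈ 3.2977, h(2.875) ≈ 3.4095, h(3.125) ≈ 3.5178, h(3.375) ≈ 3.6228.
Sum = Δt · [h(1.625) + h(1.875) + h(2.125) + ...].
Sum ≈ 6.4587.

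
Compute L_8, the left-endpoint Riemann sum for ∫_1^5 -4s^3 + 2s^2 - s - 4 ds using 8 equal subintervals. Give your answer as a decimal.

Δs = (5 − 1)/8 = 0.5.
Left endpoints: 1, 1.5, 2, 2.5, 3, 3.5, 4, 4.5.
f(1) = -7, f(1.5) = -14.5, f(2) = -30, f(2.5) = -56.5, f(3) = -97, f(3.5) = -154.5, f(4) = -232, f(4.5) = -332.5.
Sum = Δs · [f(1) + f(1.5) + f(2) + ...].
Sum = -462.

-462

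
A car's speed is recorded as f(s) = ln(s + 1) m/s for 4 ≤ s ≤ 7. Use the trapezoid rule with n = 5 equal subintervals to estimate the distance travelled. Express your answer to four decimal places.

5.5861

Δs = (7 − 4)/5 = 0.6.
f(4) ≈ 1.6094, f(4.6) ≈ 1.7228, f(5.2) ≈ 1.8245, f(5.8) ≈ 1.9169, f(6.4) ≈ 2.0015, f(7) ≈ 2.0794.
T_5 = (Δs/2)·[f(s_0) + 2f(s_1) + ... + 2f(s_{4}) + f(s_5)].
Sum ≈ 5.5861.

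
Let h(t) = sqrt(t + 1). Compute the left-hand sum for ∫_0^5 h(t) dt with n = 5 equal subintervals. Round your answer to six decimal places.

8.382332

Δt = (5 − 0)/5 = 1.
Left endpoints: 0, 1, 2, 3, 4.
h(0) ≈ 1.000000, h(1) ≈ 1.414214, h(2) ≈ 1.732051, h(3) ≈ 2.000000, h(4) ≈ 2.236068.
Sum = Δt · [h(0) + h(1) + h(2) + h(3) + h(4)].
Sum ≈ 8.382332.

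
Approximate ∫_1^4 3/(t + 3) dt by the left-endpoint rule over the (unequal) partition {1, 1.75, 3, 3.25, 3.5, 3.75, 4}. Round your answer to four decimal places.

1.8235

Subinterval widths: 0.75, 1.25, 0.25, 0.25, 0.25, 0.25.
Left endpoints: 1, 1.75, 3, 3.25, 3.5, 3.75.
f(1) = 0.75, f(1.75) = 12/19, f(3) = 0.5, f(3.25) = 0.48, f(3.5) = 6/13, f(3.75) = 4/9.
Sum = Σ Δt_i · f(t_i).
Sum ≈ 1.8235.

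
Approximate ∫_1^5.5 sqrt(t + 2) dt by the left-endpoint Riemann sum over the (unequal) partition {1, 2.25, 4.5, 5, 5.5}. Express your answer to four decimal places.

9.4012

Subinterval widths: 1.25, 2.25, 0.5, 0.5.
Left endpoints: 1, 2.25, 4.5, 5.
f(1) ≈ 1.7321, f(2.25) ≈ 2.0616, f(4.5) ≈ 2.5495, f(5) ≈ 2.6458.
Sum = Σ Δt_i · f(t_i).
Sum ≈ 9.4012.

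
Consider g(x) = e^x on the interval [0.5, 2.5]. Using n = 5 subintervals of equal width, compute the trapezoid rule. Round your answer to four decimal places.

Δx = (2.5 − 0.5)/5 = 0.4.
g(0.5) ≈ 1.6487, g(0.9) ≈ 2.4596, g(1.3) ≈ 3.6693, g(1.7) ≈ 5.4739, g(2.1) ≈ 8.1662, g(2.5) ≈ 12.1825.
T_5 = (Δx/2)·[g(x_0) + 2g(x_1) + ... + 2g(x_{4}) + g(x_5)].
Sum ≈ 10.6738.

10.6738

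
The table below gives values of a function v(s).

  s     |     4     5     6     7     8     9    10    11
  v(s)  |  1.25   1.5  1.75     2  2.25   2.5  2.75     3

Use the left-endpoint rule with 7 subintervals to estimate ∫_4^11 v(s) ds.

14

Δs = 1.
Sum = 1·[1.25 + 1.5 + 1.75 + 2 + 2.25 + 2.5 + 2.75] = 14.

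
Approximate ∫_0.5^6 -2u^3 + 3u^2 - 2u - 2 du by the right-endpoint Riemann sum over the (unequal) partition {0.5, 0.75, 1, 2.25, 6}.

-1286.53125

Subinterval widths: 0.25, 0.25, 1.25, 3.75.
Right endpoints: 0.75, 1, 2.25, 6.
f(0.75) = -2.65625, f(1) = -3, f(2.25) = -14.09375, f(6) = -338.
Sum = Σ Δu_i · f(u_i).
Sum = -1286.53125.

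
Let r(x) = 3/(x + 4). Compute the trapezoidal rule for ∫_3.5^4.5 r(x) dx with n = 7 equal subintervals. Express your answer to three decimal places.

Δx = (4.5 − 3.5)/7 = 1/7.
r(3.5) = 0.4, r(51/14) = 42/107, r(53/14) = 42/109, r(55/14) = 14/37, r(57/14) = 42/113, r(59/14) = 42/115, r(61/14) = 14/39, r(4.5) = 6/17.
T_7 = (Δx/2)·[r(x_0) + 2r(x_1) + ... + 2r(x_{6}) + r(x_7)].
Sum ≈ 0.376.

0.376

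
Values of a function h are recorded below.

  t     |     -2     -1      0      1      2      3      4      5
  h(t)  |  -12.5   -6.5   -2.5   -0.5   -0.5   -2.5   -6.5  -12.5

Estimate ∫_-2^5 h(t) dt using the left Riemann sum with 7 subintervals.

-31.5

Δt = 1.
Sum = 1·[(-12.5) + (-6.5) + (-2.5) + (-0.5) + (-0.5) + (-2.5) + (-6.5)] = -31.5.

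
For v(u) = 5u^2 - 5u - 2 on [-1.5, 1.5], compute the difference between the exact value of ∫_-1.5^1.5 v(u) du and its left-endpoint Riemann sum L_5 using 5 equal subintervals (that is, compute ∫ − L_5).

Exact integral: ∫_-1.5^1.5 v(u) du = 5.25.
L_5 = 10.65.
Error = 5.25 − 10.65 = -5.4.

-5.4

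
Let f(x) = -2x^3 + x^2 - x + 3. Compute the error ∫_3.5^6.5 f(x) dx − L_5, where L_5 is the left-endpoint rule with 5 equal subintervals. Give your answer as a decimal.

-125.73

Exact integral: ∫_3.5^6.5 f(x) dx = -746.25.
L_5 = -620.52.
Error = -746.25 − (-620.52) = -125.73.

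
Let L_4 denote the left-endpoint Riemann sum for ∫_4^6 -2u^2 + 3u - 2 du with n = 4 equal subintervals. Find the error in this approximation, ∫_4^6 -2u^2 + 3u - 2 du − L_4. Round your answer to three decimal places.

-8.333

Exact integral: ∫_4^6 f(u) du ≈ -75.33333.
L_4 = -67.
Error ≈ -75.33333 − (-67) ≈ -8.333.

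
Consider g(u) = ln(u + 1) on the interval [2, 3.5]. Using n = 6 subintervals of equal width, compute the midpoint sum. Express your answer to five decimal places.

Δu = (3.5 − 2)/6 = 0.25.
Midpoints: 2.125, 2.375, 2.625, 2.875, 3.125, 3.375.
g(2.125) ≈ 1.13943, g(2.375) ≈ 1.21640, g(2.625) ≈ 1.28785, g(2.875) ≈ 1.35455, g(3.125) ≈ 1.41707, g(3.375) ≈ 1.47591.
Sum = Δu · [g(2.125) + g(2.375) + g(2.625) + ...].
Sum ≈ 1.97280.

1.97280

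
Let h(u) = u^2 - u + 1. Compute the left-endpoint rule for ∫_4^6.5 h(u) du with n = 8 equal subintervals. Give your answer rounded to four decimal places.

55.9131

Δu = (6.5 − 4)/8 = 0.3125.
Left endpoints: 4, 4.3125, 4.625, 4.9375, 5.25, 5.5625, 5.875, 6.1875.
h(4) = 13, h(4.3125) = 15.28515625, h(4.625) = 17.765625, h(4.9375) = 20.44140625, h(5.25) = 23.3125, h(5.5625) = 26.37890625, h(5.875) = 29.640625, h(6.1875) = 33.09765625.
Sum = Δu · [h(4) + h(4.3125) + h(4.625) + ...].
Sum ≈ 55.9131.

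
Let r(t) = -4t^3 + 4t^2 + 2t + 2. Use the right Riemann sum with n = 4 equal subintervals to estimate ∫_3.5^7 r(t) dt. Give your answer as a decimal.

-2291.21484375

Δt = (7 − 3.5)/4 = 0.875.
Right endpoints: 4.375, 5.25, 6.125, 7.
r(4.375) = -247.6484375, r(5.25) = -456.0625, r(6.125) = -754.8203125, r(7) = -1160.
Sum = Δt · [r(4.375) + r(5.25) + r(6.125) + r(7)].
Sum = -2291.21484375.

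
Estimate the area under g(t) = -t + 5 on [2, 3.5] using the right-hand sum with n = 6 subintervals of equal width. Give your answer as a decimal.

3.1875

Δt = (3.5 − 2)/6 = 0.25.
Right endpoints: 2.25, 2.5, 2.75, 3, 3.25, 3.5.
g(2.25) = 2.75, g(2.5) = 2.5, g(2.75) = 2.25, g(3) = 2, g(3.25) = 1.75, g(3.5) = 1.5.
Sum = Δt · [g(2.25) + g(2.5) + g(2.75) + ...].
Sum = 3.1875.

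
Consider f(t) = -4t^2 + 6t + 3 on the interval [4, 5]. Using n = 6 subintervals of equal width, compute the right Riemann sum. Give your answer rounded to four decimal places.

-53.8519

Δt = (5 − 4)/6 = 1/6.
Right endpoints: 25/6, 13/3, 4.5, 14/3, 29/6, 5.
f(25/6) = -373/9, f(13/3) = -415/9, f(4.5) = -51, f(14/3) = -505/9, f(29/6) = -553/9, f(5) = -67.
Sum = Δt · [f(25/6) + f(13/3) + f(4.5) + ...].
Sum ≈ -53.8519.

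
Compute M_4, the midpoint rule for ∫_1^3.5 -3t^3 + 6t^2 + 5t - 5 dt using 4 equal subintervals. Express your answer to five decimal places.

-11.26221

Δt = (3.5 − 1)/4 = 0.625.
Midpoints: 1.3125, 1.9375, 2.5625, 3.1875.
f(1.3125) = 20953/4096, f(1.9375) = 22083/4096, f(2.5625) = -13387/4096, f(3.1875) = -103457/4096.
Sum = Δt · [f(1.3125) + f(1.9375) + f(2.5625) + f(3.1875)].
Sum ≈ -11.26221.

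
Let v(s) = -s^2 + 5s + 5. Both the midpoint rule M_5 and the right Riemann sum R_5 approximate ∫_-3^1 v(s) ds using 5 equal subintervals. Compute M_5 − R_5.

-10.56

M_5 = -9.12.
R_5 = 1.44.
M_5 − R_5 = -10.56.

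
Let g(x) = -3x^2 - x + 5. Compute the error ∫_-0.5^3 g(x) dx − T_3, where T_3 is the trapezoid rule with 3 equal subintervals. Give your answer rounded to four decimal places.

Exact integral: ∫_-0.5^3 g(x) dx = -14.
T_3 ≈ -16.381944.
Error ≈ -14 − (-16.381944) ≈ 2.3819.

2.3819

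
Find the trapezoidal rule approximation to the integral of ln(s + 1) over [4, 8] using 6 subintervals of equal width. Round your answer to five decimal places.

Δs = (8 − 4)/6 = 2/3.
f(4) ≈ 1.60944, f(14/3) ≈ 1.73460, f(16/3) ≈ 1.84583, f(6) ≈ 1.94591, f(20/3) ≈ 2.03688, f(22/3) ≈ 2.12026, f(8) ≈ 2.19722.
T_6 = (Δs/2)·[f(s_0) + 2f(s_1) + ... + 2f(s_{5}) + f(s_6)].
Sum ≈ 7.72454.

7.72454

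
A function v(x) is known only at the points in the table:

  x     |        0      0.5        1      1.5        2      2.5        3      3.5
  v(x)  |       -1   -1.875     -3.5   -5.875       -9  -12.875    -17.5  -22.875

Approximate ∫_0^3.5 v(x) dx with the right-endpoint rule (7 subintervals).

-36.75

Δx = 0.5.
Sum = 0.5·[(-1.875) + (-3.5) + (-5.875) + (-9) + (-12.875) + (-17.5) + (-22.875)] = -36.75.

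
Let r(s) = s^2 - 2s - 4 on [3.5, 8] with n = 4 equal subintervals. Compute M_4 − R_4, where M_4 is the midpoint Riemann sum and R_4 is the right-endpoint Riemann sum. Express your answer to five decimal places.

M_4 ≈ 86.1503906.
R_4 = 111.62109375.
M_4 − R_4 ≈ -25.47070.

-25.47070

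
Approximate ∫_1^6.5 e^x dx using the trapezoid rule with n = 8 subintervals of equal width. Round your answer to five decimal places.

Δx = (6.5 − 1)/8 = 0.6875.
f(1) ≈ 2.71828, f(1.6875) ≈ 5.40595, f(2.375) ≈ 10.75101, f(3.0625) ≈ 21.38094, f(3.75) ≈ 42.52108, f(4.4375) ≈ 84.56327, f(5.125) ≈ 168.17414, f(5.8125) ≈ 334.45422, f(6.5) ≈ 665.14163.
T_8 = (Δx/2)·[f(x_0) + 2f(x_1) + ... + 2f(x_{7}) + f(x_8)].
Sum ≈ 688.31164.

688.31164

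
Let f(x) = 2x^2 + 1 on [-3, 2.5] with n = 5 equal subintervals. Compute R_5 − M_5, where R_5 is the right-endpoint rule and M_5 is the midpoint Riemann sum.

R_5 = 33.11.
M_5 = 32.8075.
R_5 − M_5 = 0.3025.

0.3025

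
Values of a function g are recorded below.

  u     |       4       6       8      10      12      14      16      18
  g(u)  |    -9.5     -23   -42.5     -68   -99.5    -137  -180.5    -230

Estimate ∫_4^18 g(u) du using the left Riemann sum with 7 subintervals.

Δu = 2.
Sum = 2·[(-9.5) + (-23) + (-42.5) + (-68) + (-99.5) + (-137) + (-180.5)] = -1120.

-1120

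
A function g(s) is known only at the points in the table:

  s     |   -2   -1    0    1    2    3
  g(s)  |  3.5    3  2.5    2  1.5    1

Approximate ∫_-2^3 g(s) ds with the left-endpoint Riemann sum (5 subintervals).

12.5

Δs = 1.
Sum = 1·[3.5 + 3 + 2.5 + 2 + 1.5] = 12.5.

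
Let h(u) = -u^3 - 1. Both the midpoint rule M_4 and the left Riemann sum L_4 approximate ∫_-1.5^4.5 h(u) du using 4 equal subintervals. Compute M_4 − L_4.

M_4 = -102.1875.
L_4 = -46.5.
M_4 − L_4 = -55.6875.

-55.6875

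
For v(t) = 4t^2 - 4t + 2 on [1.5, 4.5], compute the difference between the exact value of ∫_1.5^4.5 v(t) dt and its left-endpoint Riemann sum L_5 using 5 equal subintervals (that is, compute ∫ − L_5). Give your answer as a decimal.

17.28

Exact integral: ∫_1.5^4.5 v(t) dt = 87.
L_5 = 69.72.
Error = 87 − 69.72 = 17.28.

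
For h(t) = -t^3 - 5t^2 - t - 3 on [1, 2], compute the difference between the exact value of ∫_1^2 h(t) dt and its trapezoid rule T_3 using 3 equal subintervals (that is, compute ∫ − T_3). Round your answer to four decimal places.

Exact integral: ∫_1^2 h(t) dt ≈ -19.916667.
T_3 ≈ -20.092593.
Error ≈ -19.916667 − (-20.092593) ≈ 0.1759.

0.1759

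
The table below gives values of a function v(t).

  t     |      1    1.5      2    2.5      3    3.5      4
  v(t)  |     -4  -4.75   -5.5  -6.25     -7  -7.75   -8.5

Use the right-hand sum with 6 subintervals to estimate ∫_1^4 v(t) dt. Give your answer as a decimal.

-19.875

Δt = 0.5.
Sum = 0.5·[(-4.75) + (-5.5) + (-6.25) + (-7) + (-7.75) + (-8.5)] = -19.875.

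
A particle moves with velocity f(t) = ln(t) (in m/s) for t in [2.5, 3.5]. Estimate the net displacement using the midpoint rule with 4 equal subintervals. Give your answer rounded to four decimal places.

Δt = (3.5 − 2.5)/4 = 0.25.
Midpoints: 2.625, 2.875, 3.125, 3.375.
f(2.625) ≈ 0.9651, f(2.875) ≈ 1.0561, f(3.125) ≈ 1.1394, f(3.375) ≈ 1.2164.
Sum = Δt · [f(2.625) + f(2.875) + f(3.125) + f(3.375)].
Sum ≈ 1.0942.

1.0942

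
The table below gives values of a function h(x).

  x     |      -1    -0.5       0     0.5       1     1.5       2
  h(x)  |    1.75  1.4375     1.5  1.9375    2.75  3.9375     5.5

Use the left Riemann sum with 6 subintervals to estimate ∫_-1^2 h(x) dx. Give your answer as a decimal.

Δx = 0.5.
Sum = 0.5·[1.75 + 1.4375 + 1.5 + 1.9375 + 2.75 + 3.9375] = 6.65625.

6.65625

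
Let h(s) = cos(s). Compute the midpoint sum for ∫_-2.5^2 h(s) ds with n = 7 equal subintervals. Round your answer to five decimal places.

1.53405

Δs = (2 − (-2.5))/7 = 9/14.
Midpoints: -61/28, -43/28, -25/28, -0.25, 11/28, 29/28, 47/28.
h(-61/28) ≈ -0.57104, h(-43/28) ≈ 0.03507, h(-25/28) ≈ 0.62719, h(-0.25) ≈ 0.96891, h(11/28) ≈ 0.92382, h(29/28) ≈ 0.50991, h(47/28) ≈ -0.10757.
Sum = Δs · [h(-61/28) + h(-43/28) + h(-25/28) + ...].
Sum ≈ 1.53405.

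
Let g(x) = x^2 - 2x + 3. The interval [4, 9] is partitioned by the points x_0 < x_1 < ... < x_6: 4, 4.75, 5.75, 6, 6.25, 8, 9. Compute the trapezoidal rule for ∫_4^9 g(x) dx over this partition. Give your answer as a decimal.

172.96875

Subinterval widths: 0.75, 1, 0.25, 0.25, 1.75, 1.
g(4) = 11, g(4.75) = 16.0625, g(5.75) = 24.5625, g(6) = 27, g(6.25) = 29.5625, g(8) = 51, g(9) = 66.
On each subinterval the trapezoid contributes (Δx_i/2)·[g(x_{i-1}) + g(x_i)].
Sum = 172.96875.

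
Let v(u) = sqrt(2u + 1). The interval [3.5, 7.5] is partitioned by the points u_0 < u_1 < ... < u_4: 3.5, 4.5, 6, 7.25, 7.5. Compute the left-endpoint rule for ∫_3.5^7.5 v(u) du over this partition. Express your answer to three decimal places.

Subinterval widths: 1, 1.5, 1.25, 0.25.
Left endpoints: 3.5, 4.5, 6, 7.25.
v(3.5) ≈ 2.828, v(4.5) ≈ 3.162, v(6) ≈ 3.606, v(7.25) ≈ 3.937.
Sum = Σ Δu_i · v(u_i).
Sum ≈ 13.063.

13.063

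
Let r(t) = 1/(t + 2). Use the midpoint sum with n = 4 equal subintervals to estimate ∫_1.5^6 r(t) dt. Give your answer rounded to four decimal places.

0.8233

Δt = (6 − 1.5)/4 = 1.125.
Midpoints: 2.0625, 3.1875, 4.3125, 5.4375.
r(2.0625) = 16/65, r(3.1875) = 16/83, r(4.3125) = 16/101, r(5.4375) = 16/119.
Sum = Δt · [r(2.0625) + r(3.1875) + r(4.3125) + r(5.4375)].
Sum ≈ 0.8233.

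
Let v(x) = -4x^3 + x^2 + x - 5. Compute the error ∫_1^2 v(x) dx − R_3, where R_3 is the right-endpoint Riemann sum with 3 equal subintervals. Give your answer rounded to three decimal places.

Exact integral: ∫_1^2 v(x) dx ≈ -16.16667.
R_3 ≈ -20.48148.
Error ≈ -16.16667 − (-20.48148) ≈ 4.315.

4.315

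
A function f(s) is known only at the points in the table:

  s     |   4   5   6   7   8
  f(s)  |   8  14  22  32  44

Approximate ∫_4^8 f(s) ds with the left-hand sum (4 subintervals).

Δs = 1.
Sum = 1·[8 + 14 + 22 + 32] = 76.

76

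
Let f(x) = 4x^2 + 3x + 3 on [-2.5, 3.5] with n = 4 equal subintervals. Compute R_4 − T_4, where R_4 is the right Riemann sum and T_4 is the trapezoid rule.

31.5

R_4 = 145.5.
T_4 = 114.
R_4 − T_4 = 31.5.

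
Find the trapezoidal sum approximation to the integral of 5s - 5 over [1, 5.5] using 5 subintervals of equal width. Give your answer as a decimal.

50.625

Δs = (5.5 − 1)/5 = 0.9.
f(1) = 0, f(1.9) = 4.5, f(2.8) = 9, f(3.7) = 13.5, f(4.6) = 18, f(5.5) = 22.5.
T_5 = (Δs/2)·[f(s_0) + 2f(s_1) + ... + 2f(s_{4}) + f(s_5)].
Sum = 50.625.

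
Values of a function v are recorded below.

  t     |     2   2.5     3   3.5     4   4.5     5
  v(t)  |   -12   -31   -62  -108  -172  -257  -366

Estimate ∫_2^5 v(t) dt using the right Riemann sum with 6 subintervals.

-498

Δt = 0.5.
Sum = 0.5·[(-31) + (-62) + (-108) + (-172) + (-257) + (-366)] = -498.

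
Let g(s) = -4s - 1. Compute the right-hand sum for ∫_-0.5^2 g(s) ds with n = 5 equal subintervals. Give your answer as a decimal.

Δs = (2 − (-0.5))/5 = 0.5.
Right endpoints: 0, 0.5, 1, 1.5, 2.
g(0) = -1, g(0.5) = -3, g(1) = -5, g(1.5) = -7, g(2) = -9.
Sum = Δs · [g(0) + g(0.5) + g(1) + g(1.5) + g(2)].
Sum = -12.5.

-12.5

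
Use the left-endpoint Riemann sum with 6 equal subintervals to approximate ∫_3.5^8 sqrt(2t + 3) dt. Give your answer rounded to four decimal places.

Δt = (8 − 3.5)/6 = 0.75.
Left endpoints: 3.5, 4.25, 5, 5.75, 6.5, 7.25.
f(3.5) ≈ 3.1623, f(4.25) ≈ 3.3912, f(5) ≈ 3.6056, f(5.75) ≈ 3.8079, f(6.5) ≈ 4.0000, f(7.25) ≈ 4.1833.
Sum = Δt · [f(3.5) + f(4.25) + f(5) + ...].
Sum ≈ 16.6126.

16.6126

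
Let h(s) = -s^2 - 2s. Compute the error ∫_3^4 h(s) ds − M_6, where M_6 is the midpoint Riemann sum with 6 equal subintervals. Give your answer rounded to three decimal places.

Exact integral: ∫_3^4 h(s) ds ≈ -19.33333.
M_6 ≈ -19.33102.
Error ≈ -19.33333 − (-19.33102) ≈ -0.002.

-0.002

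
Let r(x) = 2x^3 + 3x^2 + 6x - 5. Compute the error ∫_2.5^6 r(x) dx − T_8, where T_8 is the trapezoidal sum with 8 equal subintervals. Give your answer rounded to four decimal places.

Exact integral: ∫_2.5^6 r(x) dx = 900.59375.
T_8 ≈ 903.775879.
Error ≈ 900.59375 − 903.775879 ≈ -3.1821.

-3.1821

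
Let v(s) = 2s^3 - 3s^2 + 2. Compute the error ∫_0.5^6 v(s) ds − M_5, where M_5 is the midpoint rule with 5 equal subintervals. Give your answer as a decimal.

Exact integral: ∫_0.5^6 v(s) ds = 443.09375.
M_5 = 433.943125.
Error = 443.09375 − 433.943125 = 9.150625.

9.150625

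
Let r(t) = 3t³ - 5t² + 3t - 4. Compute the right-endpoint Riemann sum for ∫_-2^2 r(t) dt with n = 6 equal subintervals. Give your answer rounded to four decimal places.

-24.1481

Δt = (2 − (-2))/6 = 2/3.
Right endpoints: -4/3, -2/3, 0, 2/3, 4/3, 2.
r(-4/3) = -24, r(-2/3) = -82/9, r(0) = -4, r(2/3) = -10/3, r(4/3) = -16/9, r(2) = 6.
Sum = Δt · [r(-4/3) + r(-2/3) + r(0) + ...].
Sum ≈ -24.1481.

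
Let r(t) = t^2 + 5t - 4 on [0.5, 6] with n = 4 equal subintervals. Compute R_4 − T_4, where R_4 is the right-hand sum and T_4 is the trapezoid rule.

43.484375

R_4 = 184.55078125.
T_4 = 141.06640625.
R_4 − T_4 = 43.484375.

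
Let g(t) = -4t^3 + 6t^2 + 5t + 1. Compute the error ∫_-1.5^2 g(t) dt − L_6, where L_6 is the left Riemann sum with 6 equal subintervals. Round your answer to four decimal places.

-5.6997

Exact integral: ∫_-1.5^2 g(t) dt = 19.6875.
L_6 ≈ 25.387153.
Error ≈ 19.6875 − 25.387153 ≈ -5.6997.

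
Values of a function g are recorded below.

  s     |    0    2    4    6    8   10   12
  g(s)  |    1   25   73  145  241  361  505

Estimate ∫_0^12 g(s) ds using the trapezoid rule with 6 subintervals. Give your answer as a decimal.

Δs = 2.
T_6 = (2/2)·[1 + 2·25 + 2·73 + 2·145 + 2·241 + 2·361 + 505] = 2196.

2196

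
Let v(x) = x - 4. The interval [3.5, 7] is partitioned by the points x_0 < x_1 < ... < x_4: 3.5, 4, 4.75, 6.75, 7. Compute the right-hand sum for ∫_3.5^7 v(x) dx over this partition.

Subinterval widths: 0.5, 0.75, 2, 0.25.
Right endpoints: 4, 4.75, 6.75, 7.
v(4) = 0, v(4.75) = 0.75, v(6.75) = 2.75, v(7) = 3.
Sum = Σ Δx_i · v(x_i).
Sum = 6.8125.

6.8125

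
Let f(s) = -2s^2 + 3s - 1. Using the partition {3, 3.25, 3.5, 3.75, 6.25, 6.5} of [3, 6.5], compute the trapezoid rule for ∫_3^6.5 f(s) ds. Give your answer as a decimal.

-123.9375

Subinterval widths: 0.25, 0.25, 0.25, 2.5, 0.25.
f(3) = -10, f(3.25) = -12.375, f(3.5) = -15, f(3.75) = -17.875, f(6.25) = -60.375, f(6.5) = -66.
On each subinterval the trapezoid contributes (Δs_i/2)·[f(s_{i-1}) + f(s_i)].
Sum = -123.9375.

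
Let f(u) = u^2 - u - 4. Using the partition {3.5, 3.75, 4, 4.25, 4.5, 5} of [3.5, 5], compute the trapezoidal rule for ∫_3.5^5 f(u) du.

Subinterval widths: 0.25, 0.25, 0.25, 0.25, 0.5.
f(3.5) = 4.75, f(3.75) = 6.3125, f(4) = 8, f(4.25) = 9.8125, f(4.5) = 11.75, f(5) = 16.
On each subinterval the trapezoid contributes (Δu_i/2)·[f(u_{i-1}) + f(u_i)].
Sum = 15.03125.

15.03125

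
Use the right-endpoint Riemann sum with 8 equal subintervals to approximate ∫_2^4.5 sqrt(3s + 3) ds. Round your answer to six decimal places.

Δs = (4.5 − 2)/8 = 0.3125.
Right endpoints: 2.3125, 2.625, 2.9375, 3.25, 3.5625, 3.875, 4.1875, 4.5.
f(2.3125) ≈ 3.152380, f(2.625) ≈ 3.297726, f(2.9375) ≈ 3.436932, f(3.25) ≈ 3.570714, f(3.5625) ≈ 3.699662, f(3.875) ≈ 3.824265, f(4.1875) ≈ 3.944933, f(4.5) ≈ 4.062019.
Sum = Δs · [f(2.3125) + f(2.625) + f(2.9375) + ...].
Sum ≈ 9.058947.

9.058947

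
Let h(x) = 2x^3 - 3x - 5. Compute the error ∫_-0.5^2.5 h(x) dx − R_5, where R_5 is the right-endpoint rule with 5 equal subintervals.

-7.83

Exact integral: ∫_-0.5^2.5 h(x) dx = -4.5.
R_5 = 3.33.
Error = -4.5 − 3.33 = -7.83.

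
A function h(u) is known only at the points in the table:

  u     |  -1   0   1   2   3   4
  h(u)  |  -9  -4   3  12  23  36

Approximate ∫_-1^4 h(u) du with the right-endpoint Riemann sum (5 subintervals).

Δu = 1.
Sum = 1·[(-4) + 3 + 12 + 23 + 36] = 70.

70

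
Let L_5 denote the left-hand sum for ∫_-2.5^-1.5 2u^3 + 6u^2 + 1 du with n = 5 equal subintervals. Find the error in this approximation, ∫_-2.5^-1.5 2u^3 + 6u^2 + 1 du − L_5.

0.09

Exact integral: ∫_-2.5^-1.5 f(u) du = 8.5.
L_5 = 8.41.
Error = 8.5 − 8.41 = 0.09.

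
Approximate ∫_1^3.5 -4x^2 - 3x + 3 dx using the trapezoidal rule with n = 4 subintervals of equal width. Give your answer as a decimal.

Δx = (3.5 − 1)/4 = 0.625.
f(1) = -4, f(1.625) = -12.4375, f(2.25) = -24, f(2.875) = -38.6875, f(3.5) = -56.5.
T_4 = (Δx/2)·[f(x_0) + 2f(x_1) + 2f(x_2) + 2f(x_3) + f(x_4)].
Sum = -65.859375.

-65.859375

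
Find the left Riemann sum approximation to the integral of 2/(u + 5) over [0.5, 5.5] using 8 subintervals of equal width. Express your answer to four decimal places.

Δu = (5.5 − 0.5)/8 = 0.625.
Left endpoints: 0.5, 1.125, 1.75, 2.375, 3, 3.625, 4.25, 4.875.
f(0.5) = 4/11, f(1.125) = 16/49, f(1.75) = 8/27, f(2.375) = 16/59, f(3) = 0.25, f(3.625) = 16/69, f(4.25) = 8/37, f(4.875) = 16/79.
Sum = Δu · [f(0.5) + f(1.125) + f(1.75) + ...].
Sum ≈ 1.3489.

1.3489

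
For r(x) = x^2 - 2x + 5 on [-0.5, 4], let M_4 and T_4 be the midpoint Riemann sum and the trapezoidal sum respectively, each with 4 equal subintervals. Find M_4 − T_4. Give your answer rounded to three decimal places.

M_4 ≈ 27.65039.
T_4 = 29.07421875.
M_4 − T_4 ≈ -1.424.

-1.424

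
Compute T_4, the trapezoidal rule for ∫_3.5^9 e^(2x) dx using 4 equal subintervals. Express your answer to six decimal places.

51306097.967331

Δx = (9 − 3.5)/4 = 1.375.
f(3.5) ≈ 1096.633158, f(4.875) ≈ 17154.228809, f(6.25) ≈ 268337.286521, f(7.625) ≈ 4197501.393848, f(9) ≈ 65659969.137331.
T_4 = (Δx/2)·[f(x_0) + 2f(x_1) + 2f(x_2) + 2f(x_3) + f(x_4)].
Sum ≈ 51306097.967331.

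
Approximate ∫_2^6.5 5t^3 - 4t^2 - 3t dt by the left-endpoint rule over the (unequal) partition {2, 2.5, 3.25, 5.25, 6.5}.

1029.39453125

Subinterval widths: 0.5, 0.75, 2, 1.25.
Left endpoints: 2, 2.5, 3.25, 5.25.
f(2) = 18, f(2.5) = 45.625, f(3.25) = 119.640625, f(5.25) = 597.515625.
Sum = Σ Δt_i · f(t_i).
Sum = 1029.39453125.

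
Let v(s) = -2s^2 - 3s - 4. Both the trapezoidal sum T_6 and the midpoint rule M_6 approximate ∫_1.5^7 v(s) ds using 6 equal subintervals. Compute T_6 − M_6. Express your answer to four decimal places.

-2.3108

T_6 ≈ -320.082176.
M_6 ≈ -317.771412.
T_6 − M_6 ≈ -2.3108.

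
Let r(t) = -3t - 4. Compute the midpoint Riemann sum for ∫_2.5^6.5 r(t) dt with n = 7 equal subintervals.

-70

Δt = (6.5 − 2.5)/7 = 4/7.
Midpoints: 39/14, 47/14, 55/14, 4.5, 71/14, 79/14, 87/14.
r(39/14) = -173/14, r(47/14) = -197/14, r(55/14) = -221/14, r(4.5) = -17.5, r(71/14) = -269/14, r(79/14) = -293/14, r(87/14) = -317/14.
Sum = Δt · [r(39/14) + r(47/14) + r(55/14) + ...].
Sum = -70.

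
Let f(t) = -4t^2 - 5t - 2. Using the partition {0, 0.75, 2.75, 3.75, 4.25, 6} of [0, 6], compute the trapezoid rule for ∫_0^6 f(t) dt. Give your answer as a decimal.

-399.9375

Subinterval widths: 0.75, 2, 1, 0.5, 1.75.
f(0) = -2, f(0.75) = -8, f(2.75) = -46, f(3.75) = -77, f(4.25) = -95.5, f(6) = -176.
On each subinterval the trapezoid contributes (Δt_i/2)·[f(t_{i-1}) + f(t_i)].
Sum = -399.9375.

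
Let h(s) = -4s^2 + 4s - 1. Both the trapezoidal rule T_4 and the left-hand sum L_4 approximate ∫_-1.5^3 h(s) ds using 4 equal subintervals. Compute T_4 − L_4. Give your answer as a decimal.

-5.0625

T_4 = -35.296875.
L_4 = -30.234375.
T_4 − L_4 = -5.0625.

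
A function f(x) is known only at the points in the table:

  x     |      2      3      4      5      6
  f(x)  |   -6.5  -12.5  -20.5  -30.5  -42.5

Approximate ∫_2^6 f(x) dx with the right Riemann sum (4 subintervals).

-106

Δx = 1.
Sum = 1·[(-12.5) + (-20.5) + (-30.5) + (-42.5)] = -106.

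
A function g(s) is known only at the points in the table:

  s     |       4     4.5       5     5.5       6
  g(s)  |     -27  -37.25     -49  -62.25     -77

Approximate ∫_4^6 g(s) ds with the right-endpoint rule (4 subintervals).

-112.75

Δs = 0.5.
Sum = 0.5·[(-37.25) + (-49) + (-62.25) + (-77)] = -112.75.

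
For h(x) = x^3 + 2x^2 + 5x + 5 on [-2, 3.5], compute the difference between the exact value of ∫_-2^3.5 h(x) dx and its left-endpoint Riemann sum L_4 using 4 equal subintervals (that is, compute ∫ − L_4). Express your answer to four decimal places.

57.8610

Exact integral: ∫_-2^3.5 h(x) dx ≈ 115.557292.
L_4 ≈ 57.696289.
Error ≈ 115.557292 − 57.696289 ≈ 57.8610.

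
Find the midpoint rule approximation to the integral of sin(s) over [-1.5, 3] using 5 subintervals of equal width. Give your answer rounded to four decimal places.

1.0974

Δs = (3 − (-1.5))/5 = 0.9.
Midpoints: -1.05, -0.15, 0.75, 1.65, 2.55.
f(-1.05) ≈ -0.8674, f(-0.15) ≈ -0.1494, f(0.75) ≈ 0.6816, f(1.65) ≈ 0.9969, f(2.55) ≈ 0.5577.
Sum = Δs · [f(-1.05) + f(-0.15) + f(0.75) + f(1.65) + f(2.55)].
Sum ≈ 1.0974.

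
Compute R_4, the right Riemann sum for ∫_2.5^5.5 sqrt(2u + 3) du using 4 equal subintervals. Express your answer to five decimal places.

Δu = (5.5 − 2.5)/4 = 0.75.
Right endpoints: 3.25, 4, 4.75, 5.5.
f(3.25) ≈ 3.08221, f(4) ≈ 3.31662, f(4.75) ≈ 3.53553, f(5.5) ≈ 3.74166.
Sum = Δu · [f(3.25) + f(4) + f(4.75) + f(5.5)].
Sum ≈ 10.25702.

10.25702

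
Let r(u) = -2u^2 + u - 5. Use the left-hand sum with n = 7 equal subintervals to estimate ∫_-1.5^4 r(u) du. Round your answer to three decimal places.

Δu = (4 − (-1.5))/7 = 11/14.
Left endpoints: -1.5, -5/7, 1/14, 6/7, 23/14, 17/7, 45/14.
r(-1.5) = -11, r(-5/7) = -330/49, r(1/14) = -242/49, r(6/7) = -275/49, r(23/14) = -429/49, r(17/7) = -704/49, r(45/14) = -1100/49.
Sum = Δu · [r(-1.5) + r(-5/7) + r(1/14) + ...].
Sum ≈ -58.031.

-58.031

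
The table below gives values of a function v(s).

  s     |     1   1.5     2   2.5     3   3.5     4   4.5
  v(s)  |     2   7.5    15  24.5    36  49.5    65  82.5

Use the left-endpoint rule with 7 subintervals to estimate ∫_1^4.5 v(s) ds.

Δs = 0.5.
Sum = 0.5·[2 + 7.5 + 15 + 24.5 + 36 + 49.5 + 65] = 99.75.

99.75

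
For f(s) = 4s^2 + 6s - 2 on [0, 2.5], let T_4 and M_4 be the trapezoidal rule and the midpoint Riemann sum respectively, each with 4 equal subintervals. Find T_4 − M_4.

0.9765625

T_4 = 35.234375.
M_4 = 34.2578125.
T_4 − M_4 = 0.9765625.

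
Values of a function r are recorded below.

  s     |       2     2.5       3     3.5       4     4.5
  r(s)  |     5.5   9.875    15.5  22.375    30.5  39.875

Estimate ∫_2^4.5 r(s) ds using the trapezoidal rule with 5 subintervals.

50.46875

Δs = 0.5.
T_5 = (0.5/2)·[5.5 + 2·9.875 + 2·15.5 + 2·22.375 + 2·30.5 + 39.875] = 50.46875.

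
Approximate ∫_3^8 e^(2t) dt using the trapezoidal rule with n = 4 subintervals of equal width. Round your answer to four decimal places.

6546827.8188

Δt = (8 − 3)/4 = 1.25.
f(3) ≈ 403.4288, f(4.25) ≈ 4914.7688, f(5.5) ≈ 59874.1417, f(6.75) ≈ 729416.3698, f(8) ≈ 8886110.5205.
T_4 = (Δt/2)·[f(t_0) + 2f(t_1) + 2f(t_2) + 2f(t_3) + f(t_4)].
Sum ≈ 6546827.8188.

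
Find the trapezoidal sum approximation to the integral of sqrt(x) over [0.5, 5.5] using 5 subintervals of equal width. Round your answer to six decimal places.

Δx = (5.5 − 0.5)/5 = 1.
f(0.5) ≈ 0.707107, f(1.5) ≈ 1.224745, f(2.5) ≈ 1.581139, f(3.5) ≈ 1.870829, f(4.5) ≈ 2.121320, f(5.5) ≈ 2.345208.
T_5 = (Δx/2)·[f(x_0) + 2f(x_1) + ... + 2f(x_{4}) + f(x_5)].
Sum ≈ 8.324190.

8.324190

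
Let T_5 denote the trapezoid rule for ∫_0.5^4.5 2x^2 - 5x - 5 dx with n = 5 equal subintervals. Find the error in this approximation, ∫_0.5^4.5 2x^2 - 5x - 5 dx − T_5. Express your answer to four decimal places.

-0.8533

Exact integral: ∫_0.5^4.5 f(x) dx ≈ -9.333333.
T_5 = -8.48.
Error ≈ -9.333333 − (-8.48) ≈ -0.8533.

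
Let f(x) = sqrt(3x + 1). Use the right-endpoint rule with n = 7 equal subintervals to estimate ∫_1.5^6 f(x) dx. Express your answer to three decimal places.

Δx = (6 − 1.5)/7 = 9/14.
Right endpoints: 15/7, 39/14, 24/7, 57/14, 33/7, 75/14, 6.
f(15/7) ≈ 2.726, f(39/14) ≈ 3.059, f(24/7) ≈ 3.359, f(57/14) ≈ 3.635, f(33/7) ≈ 3.891, f(75/14) ≈ 4.132, f(6) ≈ 4.359.
Sum = Δx · [f(15/7) + f(39/14) + f(24/7) + ...].
Sum ≈ 16.175.

16.175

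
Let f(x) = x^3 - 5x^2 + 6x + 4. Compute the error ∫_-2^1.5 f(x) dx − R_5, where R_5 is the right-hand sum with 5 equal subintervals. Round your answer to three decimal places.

-12.750

Exact integral: ∫_-2^1.5 f(x) dx ≈ -12.94271.
R_5 = -0.1925.
Error ≈ -12.94271 − (-0.1925) ≈ -12.750.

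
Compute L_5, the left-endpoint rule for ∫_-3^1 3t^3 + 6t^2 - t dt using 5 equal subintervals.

-14.08

Δt = (1 − (-3))/5 = 0.8.
Left endpoints: -3, -2.2, -1.4, -0.6, 0.2.
f(-3) = -24, f(-2.2) = -0.704, f(-1.4) = 4.928, f(-0.6) = 2.112, f(0.2) = 0.064.
Sum = Δt · [f(-3) + f(-2.2) + f(-1.4) + f(-0.6) + f(0.2)].
Sum = -14.08.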